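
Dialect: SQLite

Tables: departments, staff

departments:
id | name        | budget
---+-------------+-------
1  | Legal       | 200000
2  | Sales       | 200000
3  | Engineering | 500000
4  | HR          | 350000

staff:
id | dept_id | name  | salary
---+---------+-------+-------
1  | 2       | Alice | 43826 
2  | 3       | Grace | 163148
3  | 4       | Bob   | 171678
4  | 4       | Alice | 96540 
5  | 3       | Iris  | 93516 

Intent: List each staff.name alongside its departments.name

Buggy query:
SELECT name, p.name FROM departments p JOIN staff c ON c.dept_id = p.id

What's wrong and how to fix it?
Bug: 'name' exists in both joined tables, so the database can't tell which one is meant

Fix: Prefix ambiguous columns with the table alias

Corrected query:
SELECT c.name, p.name FROM departments p JOIN staff c ON c.dept_id = p.id

Result:
name  | name       
------+------------
Alice | Sales      
Grace | Engineering
Bob   | HR         
Alice | HR         
Iris  | Engineering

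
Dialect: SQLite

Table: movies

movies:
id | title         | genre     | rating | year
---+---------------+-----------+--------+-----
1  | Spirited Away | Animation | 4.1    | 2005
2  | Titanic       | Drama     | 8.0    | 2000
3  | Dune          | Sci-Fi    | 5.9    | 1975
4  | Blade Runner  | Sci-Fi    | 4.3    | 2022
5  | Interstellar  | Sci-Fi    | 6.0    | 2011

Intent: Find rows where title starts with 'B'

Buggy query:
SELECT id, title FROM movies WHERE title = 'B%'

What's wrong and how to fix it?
Bug: Wildcards only work with LIKE; '=' treats '%' as a literal character

Fix: Replace '=' with LIKE so 'B%' is treated as a pattern

Corrected query:
SELECT id, title FROM movies WHERE title LIKE 'B%'

Result:
id | title       
---+-------------
4  | Blade Runner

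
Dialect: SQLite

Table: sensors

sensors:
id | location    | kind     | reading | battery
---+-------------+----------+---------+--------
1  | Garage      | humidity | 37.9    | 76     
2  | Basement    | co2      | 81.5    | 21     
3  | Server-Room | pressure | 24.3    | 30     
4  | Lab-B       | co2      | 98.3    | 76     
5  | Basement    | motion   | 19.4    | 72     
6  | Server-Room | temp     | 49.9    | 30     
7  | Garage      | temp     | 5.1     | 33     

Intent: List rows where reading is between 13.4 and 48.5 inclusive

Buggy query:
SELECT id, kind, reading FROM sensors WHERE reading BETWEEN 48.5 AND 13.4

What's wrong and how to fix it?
Bug: BETWEEN expects the lower bound first; with 48.5 AND 13.4 the range is empty

Fix: Swap the bounds so the smaller value comes first

Corrected query:
SELECT id, kind, reading FROM sensors WHERE reading BETWEEN 13.4 AND 48.5

Result:
id | kind     | reading
---+----------+--------
1  | humidity | 37.9   
3  | pressure | 24.3   
5  | motion   | 19.4   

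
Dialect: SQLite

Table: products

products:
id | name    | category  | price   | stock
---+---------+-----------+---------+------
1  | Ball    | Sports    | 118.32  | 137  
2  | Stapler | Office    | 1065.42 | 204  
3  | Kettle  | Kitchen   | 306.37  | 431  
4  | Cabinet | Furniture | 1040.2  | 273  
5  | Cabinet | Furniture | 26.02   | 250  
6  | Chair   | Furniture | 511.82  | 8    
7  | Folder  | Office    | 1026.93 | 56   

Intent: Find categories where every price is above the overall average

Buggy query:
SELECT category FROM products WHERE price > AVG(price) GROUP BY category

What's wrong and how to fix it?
Bug: AVG() is an aggregate; it can't sit directly in WHERE

Fix: Compute the overall average in a scalar subquery and compare each group's MIN against it in HAVING

Corrected query:
SELECT category FROM products GROUP BY category HAVING MIN(price) > (SELECT AVG(price) FROM products)

Result:
category
--------
Office  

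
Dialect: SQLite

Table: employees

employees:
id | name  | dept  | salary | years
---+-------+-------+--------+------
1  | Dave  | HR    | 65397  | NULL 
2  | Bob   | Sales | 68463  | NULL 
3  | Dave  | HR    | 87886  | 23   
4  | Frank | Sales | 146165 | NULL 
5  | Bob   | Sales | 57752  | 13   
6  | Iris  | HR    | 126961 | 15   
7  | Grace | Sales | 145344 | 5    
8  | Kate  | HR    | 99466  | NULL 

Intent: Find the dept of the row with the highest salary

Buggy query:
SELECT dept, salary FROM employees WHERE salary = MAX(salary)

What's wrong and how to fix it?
Bug: MAX(salary) is an aggregate and cannot be used directly in WHERE

Fix: Use a subquery: WHERE salary = (SELECT MAX(salary) FROM employees)

Corrected query:
SELECT dept, salary FROM employees WHERE salary = (SELECT MAX(salary) FROM employees)

Result:
dept  | salary
------+-------
Sales | 146165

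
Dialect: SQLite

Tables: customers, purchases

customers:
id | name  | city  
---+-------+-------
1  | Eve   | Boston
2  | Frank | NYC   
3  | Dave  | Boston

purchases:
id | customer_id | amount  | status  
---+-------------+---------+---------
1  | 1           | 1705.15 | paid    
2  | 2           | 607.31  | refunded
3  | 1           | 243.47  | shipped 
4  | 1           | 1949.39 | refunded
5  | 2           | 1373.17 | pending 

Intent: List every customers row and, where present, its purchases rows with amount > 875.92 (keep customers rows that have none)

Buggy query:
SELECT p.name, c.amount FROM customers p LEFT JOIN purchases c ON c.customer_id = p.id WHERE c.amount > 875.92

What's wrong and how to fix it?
Bug: Filtering c.amount in WHERE discards the NULL rows produced by LEFT JOIN, turning it into an inner join

Fix: Move the right-table condition into the ON clause so unmatched parents are kept

Corrected query:
SELECT p.name, c.amount FROM customers p LEFT JOIN purchases c ON c.customer_id = p.id AND c.amount > 875.92

Result:
name  | amount 
------+--------
Eve   | 1705.15
Eve   | 1949.39
Frank | 1373.17
Dave  | NULL   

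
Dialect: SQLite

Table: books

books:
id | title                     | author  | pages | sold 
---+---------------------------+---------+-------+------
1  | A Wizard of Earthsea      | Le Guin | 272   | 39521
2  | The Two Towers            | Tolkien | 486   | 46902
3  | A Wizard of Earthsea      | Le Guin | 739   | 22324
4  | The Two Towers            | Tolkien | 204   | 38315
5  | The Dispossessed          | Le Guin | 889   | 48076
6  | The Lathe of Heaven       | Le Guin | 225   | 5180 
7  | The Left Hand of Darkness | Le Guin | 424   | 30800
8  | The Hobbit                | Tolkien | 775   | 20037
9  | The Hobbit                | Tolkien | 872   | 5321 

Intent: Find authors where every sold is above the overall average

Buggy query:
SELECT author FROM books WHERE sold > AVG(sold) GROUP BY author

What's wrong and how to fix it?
Bug: WHERE evaluates per row before aggregation, so AVG() is unavailable

Fix: Compute the overall average in a scalar subquery and compare each group's MIN against it in HAVING

Corrected query:
SELECT author FROM books GROUP BY author HAVING MIN(sold) > (SELECT AVG(sold) FROM books)

Result:
(no rows)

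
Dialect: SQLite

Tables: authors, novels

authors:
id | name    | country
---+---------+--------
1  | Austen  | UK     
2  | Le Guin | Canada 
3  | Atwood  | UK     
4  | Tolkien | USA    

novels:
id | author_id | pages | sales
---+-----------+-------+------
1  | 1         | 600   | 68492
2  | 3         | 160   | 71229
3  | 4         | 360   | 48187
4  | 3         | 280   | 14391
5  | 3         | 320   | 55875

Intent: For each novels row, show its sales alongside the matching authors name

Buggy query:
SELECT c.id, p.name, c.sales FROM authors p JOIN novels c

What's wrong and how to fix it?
Bug: Missing join condition: each novels row is matched to all authors rows instead of just its own

Fix: Specify the join condition linking the foreign key to the parent id

Corrected query:
SELECT c.id, p.name, c.sales FROM authors p JOIN novels c ON c.author_id = p.id

Result:
id | name    | sales
---+---------+------
1  | Austen  | 68492
2  | Atwood  | 71229
3  | Tolkien | 48187
4  | Atwood  | 14391
5  | Atwood  | 55875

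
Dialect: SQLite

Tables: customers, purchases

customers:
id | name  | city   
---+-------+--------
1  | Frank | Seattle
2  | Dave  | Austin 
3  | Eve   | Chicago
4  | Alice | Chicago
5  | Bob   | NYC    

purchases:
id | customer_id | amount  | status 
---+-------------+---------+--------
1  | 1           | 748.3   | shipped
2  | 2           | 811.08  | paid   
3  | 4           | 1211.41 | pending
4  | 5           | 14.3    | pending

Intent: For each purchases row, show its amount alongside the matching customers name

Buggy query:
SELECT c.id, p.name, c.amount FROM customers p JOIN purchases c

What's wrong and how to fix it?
Bug: Missing join condition: each purchases row is matched to all customers rows instead of just its own

Fix: Specify the join condition linking the foreign key to the parent id

Corrected query:
SELECT c.id, p.name, c.amount FROM customers p JOIN purchases c ON c.customer_id = p.id

Result:
id | name  | amount 
---+-------+--------
1  | Frank | 748.3  
2  | Dave  | 811.08 
3  | Alice | 1211.41
4  | Bob   | 14.3   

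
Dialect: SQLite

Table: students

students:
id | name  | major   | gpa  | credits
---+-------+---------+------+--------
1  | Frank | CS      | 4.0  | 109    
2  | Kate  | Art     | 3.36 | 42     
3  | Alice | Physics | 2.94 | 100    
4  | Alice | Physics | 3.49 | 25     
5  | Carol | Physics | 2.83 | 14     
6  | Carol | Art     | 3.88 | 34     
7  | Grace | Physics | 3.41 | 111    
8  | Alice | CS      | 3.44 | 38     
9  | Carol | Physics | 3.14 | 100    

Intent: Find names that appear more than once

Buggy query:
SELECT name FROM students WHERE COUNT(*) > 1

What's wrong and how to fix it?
Bug: COUNT(*) is an aggregate and cannot be used in WHERE

Fix: Group first, then use HAVING for the count condition

Corrected query:
SELECT name FROM students GROUP BY name HAVING COUNT(*) > 1

Result:
name 
-----
Alice
Carol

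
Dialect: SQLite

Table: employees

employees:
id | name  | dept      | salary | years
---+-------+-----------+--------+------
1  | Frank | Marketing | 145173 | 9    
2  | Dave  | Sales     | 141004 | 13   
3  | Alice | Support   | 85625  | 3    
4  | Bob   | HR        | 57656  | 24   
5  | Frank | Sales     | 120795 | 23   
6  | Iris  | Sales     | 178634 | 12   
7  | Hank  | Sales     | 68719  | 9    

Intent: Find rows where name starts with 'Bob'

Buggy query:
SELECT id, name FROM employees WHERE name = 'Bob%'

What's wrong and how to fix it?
Bug: '=' compares the literal string including the % character; pattern matching needs LIKE

Fix: Use LIKE for wildcard pattern matching

Corrected query:
SELECT id, name FROM employees WHERE name LIKE 'Bob%'

Result:
id | name
---+-----
4  | Bob 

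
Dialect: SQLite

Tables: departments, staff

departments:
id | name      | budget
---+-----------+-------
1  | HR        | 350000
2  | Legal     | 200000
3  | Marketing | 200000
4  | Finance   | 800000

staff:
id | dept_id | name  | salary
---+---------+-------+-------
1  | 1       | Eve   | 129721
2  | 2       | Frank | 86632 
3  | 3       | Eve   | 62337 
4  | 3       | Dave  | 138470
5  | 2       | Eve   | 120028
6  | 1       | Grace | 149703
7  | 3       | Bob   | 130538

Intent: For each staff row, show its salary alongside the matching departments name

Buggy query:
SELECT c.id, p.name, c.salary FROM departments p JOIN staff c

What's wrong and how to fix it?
Bug: Missing join condition: each staff row is matched to all departments rows instead of just its own

Fix: Add ON c.dept_id = p.id to the JOIN

Corrected query:
SELECT c.id, p.name, c.salary FROM departments p JOIN staff c ON c.dept_id = p.id

Result:
id | name      | salary
---+-----------+-------
1  | HR        | 129721
2  | Legal     | 86632 
3  | Marketing | 62337 
4  | Marketing | 138470
5  | Legal     | 120028
6  | HR        | 149703
7  | Marketing | 130538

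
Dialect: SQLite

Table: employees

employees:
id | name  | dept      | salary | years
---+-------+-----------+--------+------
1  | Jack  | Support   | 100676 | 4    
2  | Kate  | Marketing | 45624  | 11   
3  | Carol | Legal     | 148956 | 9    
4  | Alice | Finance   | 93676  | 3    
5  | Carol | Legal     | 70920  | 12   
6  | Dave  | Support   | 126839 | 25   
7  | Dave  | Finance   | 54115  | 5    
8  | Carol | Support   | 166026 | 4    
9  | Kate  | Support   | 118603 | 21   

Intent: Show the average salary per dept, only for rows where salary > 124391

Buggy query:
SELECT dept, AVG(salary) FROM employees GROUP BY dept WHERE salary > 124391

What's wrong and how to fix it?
Bug: WHERE cannot follow GROUP BY

Fix: Move the WHERE clause before GROUP BY

Corrected query:
SELECT dept, AVG(salary) FROM employees WHERE salary > 124391 GROUP BY dept

Result:
dept    | AVG(salary)
--------+------------
Legal   | 148956     
Support | 146432.5   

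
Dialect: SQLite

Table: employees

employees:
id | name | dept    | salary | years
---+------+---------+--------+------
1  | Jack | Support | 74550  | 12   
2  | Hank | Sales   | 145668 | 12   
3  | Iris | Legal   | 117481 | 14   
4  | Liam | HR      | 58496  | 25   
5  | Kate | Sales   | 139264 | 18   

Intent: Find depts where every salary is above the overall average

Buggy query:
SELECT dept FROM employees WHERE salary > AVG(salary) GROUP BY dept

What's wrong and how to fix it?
Bug: WHERE evaluates per row before aggregation, so AVG() is unavailable

Fix: Use a subquery for AVG and a HAVING MIN(...) filter so the condition holds for every row in the group

Corrected query:
SELECT dept FROM employees GROUP BY dept HAVING MIN(salary) > (SELECT AVG(salary) FROM employees)

Result:
dept 
-----
Legal
Sales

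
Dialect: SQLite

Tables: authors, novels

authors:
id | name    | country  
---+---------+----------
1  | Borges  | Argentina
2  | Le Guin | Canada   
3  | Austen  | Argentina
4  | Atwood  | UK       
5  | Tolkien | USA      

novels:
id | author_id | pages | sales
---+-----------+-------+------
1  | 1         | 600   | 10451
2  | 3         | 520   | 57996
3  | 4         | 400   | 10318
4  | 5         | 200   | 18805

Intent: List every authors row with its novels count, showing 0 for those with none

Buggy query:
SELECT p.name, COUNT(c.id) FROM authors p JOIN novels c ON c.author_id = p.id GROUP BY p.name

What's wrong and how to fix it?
Bug: An inner join excludes parents with zero children

Fix: Switch to LEFT JOIN to retain unmatched parent rows

Corrected query:
SELECT p.name, COUNT(c.id) FROM authors p LEFT JOIN novels c ON c.author_id = p.id GROUP BY p.name

Result:
name    | COUNT(c.id)
--------+------------
Atwood  | 1          
Austen  | 1          
Borges  | 1          
Le Guin | 0          
Tolkien | 1          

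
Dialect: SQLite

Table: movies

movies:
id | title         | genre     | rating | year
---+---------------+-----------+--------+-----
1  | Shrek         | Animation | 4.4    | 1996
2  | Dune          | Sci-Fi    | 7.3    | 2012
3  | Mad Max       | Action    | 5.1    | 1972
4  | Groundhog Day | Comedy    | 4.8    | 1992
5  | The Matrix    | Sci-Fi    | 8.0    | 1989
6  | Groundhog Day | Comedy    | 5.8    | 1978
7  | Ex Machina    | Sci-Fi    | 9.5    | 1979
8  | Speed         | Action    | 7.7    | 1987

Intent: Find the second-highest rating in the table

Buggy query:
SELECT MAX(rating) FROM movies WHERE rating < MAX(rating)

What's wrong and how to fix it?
Bug: MAX(rating) on the right of the comparison is an aggregate-in-WHERE error

Fix: Compute the overall MAX in a subquery, then take MAX of rows below it

Corrected query:
SELECT MAX(rating) FROM movies WHERE rating < (SELECT MAX(rating) FROM movies)

Result:
MAX(rating)
-----------
8          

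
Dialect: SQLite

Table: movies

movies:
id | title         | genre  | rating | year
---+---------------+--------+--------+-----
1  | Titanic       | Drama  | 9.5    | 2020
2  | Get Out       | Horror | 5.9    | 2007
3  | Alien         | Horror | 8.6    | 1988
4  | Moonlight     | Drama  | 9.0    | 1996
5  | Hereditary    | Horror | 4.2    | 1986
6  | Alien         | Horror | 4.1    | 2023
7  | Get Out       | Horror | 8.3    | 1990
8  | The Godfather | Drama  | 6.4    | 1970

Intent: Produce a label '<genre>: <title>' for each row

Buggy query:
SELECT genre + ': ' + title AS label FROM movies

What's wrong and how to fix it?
Bug: SQLite uses || for string concatenation; + coerces text to numbers (yielding 0)

Fix: Replace + with || to concatenate text

Corrected query:
SELECT genre || ': ' || title AS label FROM movies

Result:
label               
--------------------
Drama: Titanic      
Horror: Get Out     
Horror: Alien       
Drama: Moonlight    
Horror: Hereditary  
Horror: Alien       
Horror: Get Out     
Drama: The Godfather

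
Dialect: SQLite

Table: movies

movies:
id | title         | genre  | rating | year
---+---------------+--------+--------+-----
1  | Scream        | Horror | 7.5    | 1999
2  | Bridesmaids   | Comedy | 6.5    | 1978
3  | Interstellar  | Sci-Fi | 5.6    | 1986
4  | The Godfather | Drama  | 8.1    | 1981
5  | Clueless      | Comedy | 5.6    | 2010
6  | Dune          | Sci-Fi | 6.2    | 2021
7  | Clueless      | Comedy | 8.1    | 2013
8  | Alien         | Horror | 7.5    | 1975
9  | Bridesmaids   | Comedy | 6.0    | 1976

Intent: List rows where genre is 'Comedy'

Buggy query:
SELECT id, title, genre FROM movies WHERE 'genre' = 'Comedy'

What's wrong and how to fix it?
Bug: 'genre' in single quotes is a string literal, not the column; the comparison is literal-vs-literal and never true

Fix: Reference the column as genre without single quotes

Corrected query:
SELECT id, title, genre FROM movies WHERE genre = 'Comedy'

Result:
id | title       | genre 
---+-------------+-------
2  | Bridesmaids | Comedy
5  | Clueless    | Comedy
7  | Clueless    | Comedy
9  | Bridesmaids | Comedy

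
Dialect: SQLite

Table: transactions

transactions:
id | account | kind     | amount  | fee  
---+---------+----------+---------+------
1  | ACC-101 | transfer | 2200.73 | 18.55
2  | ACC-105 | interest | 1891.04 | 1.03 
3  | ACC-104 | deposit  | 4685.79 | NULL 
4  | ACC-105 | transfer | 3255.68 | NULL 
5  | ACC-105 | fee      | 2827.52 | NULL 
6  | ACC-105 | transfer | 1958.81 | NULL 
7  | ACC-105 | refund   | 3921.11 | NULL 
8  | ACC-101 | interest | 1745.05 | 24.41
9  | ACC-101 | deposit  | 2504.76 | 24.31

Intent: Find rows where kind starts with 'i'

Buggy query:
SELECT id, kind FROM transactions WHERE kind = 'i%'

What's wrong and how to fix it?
Bug: '=' compares the literal string including the % character; pattern matching needs LIKE

Fix: Use LIKE for wildcard pattern matching

Corrected query:
SELECT id, kind FROM transactions WHERE kind LIKE 'i%'

Result:
id | kind    
---+---------
2  | interest
8  | interest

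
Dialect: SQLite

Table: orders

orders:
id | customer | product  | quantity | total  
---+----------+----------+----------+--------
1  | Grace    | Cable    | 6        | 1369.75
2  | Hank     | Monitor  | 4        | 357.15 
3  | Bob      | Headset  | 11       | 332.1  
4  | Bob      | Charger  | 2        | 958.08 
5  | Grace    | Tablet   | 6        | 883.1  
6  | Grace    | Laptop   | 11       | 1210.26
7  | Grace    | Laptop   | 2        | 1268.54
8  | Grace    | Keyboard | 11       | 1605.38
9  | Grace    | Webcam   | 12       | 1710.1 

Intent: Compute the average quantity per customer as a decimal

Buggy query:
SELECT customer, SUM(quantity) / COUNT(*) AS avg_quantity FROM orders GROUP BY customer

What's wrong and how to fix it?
Bug: SUM(quantity) and COUNT(*) are both integers; the division truncates the fractional part

Fix: Multiply by 1.0 (or CAST to REAL) to force floating-point division

Corrected query:
SELECT customer, SUM(quantity) * 1.0 / COUNT(*) AS avg_quantity FROM orders GROUP BY customer

Result:
customer | avg_quantity
---------+-------------
Bob      | 6.5         
Grace    | 8           
Hank     | 4           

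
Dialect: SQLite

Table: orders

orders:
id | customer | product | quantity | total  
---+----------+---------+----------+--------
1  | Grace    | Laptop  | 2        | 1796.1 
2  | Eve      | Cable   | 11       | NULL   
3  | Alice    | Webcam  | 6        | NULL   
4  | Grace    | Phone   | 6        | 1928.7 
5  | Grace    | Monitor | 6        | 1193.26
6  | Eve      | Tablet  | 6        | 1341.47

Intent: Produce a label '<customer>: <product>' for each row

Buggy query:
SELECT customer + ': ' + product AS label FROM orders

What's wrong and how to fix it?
Bug: SQLite uses || for string concatenation; + coerces text to numbers (yielding 0)

Fix: Use the || operator for string concatenation

Corrected query:
SELECT customer || ': ' || product AS label FROM orders

Result:
label         
--------------
Grace: Laptop 
Eve: Cable    
Alice: Webcam 
Grace: Phone  
Grace: Monitor
Eve: Tablet   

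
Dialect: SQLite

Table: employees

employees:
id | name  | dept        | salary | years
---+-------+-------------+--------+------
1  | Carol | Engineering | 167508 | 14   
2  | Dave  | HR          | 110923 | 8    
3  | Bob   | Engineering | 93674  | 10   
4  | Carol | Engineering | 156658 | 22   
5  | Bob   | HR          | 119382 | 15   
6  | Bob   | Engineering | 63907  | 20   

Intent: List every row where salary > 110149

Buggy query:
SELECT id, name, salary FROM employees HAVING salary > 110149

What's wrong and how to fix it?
Bug: This is a non-aggregate query (no GROUP BY, no aggregates), so in SQLite the HAVING clause is invalid here; a row-level condition belongs in WHERE

Fix: Use WHERE for row-level filtering

Corrected query:
SELECT id, name, salary FROM employees WHERE salary > 110149

Result:
id | name  | salary
---+-------+-------
1  | Carol | 167508
2  | Dave  | 110923
4  | Carol | 156658
5  | Bob   | 119382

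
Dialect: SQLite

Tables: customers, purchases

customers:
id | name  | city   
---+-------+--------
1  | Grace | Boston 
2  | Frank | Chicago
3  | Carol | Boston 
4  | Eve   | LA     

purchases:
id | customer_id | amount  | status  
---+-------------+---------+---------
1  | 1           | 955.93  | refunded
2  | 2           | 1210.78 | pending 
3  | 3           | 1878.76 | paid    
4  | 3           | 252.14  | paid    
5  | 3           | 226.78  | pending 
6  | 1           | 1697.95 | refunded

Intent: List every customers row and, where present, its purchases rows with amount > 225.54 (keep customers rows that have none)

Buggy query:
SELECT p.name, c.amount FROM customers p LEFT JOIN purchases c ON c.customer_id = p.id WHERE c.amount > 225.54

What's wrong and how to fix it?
Bug: Filtering c.amount in WHERE discards the NULL rows produced by LEFT JOIN, turning it into an inner join

Fix: Put 'c.amount > 225.54' in the JOIN's ON clause instead of WHERE

Corrected query:
SELECT p.name, c.amount FROM customers p LEFT JOIN purchases c ON c.customer_id = p.id AND c.amount > 225.54

Result:
name  | amount 
------+--------
Grace | 955.93 
Grace | 1697.95
Frank | 1210.78
Carol | 226.78 
Carol | 252.14 
Carol | 1878.76
Eve   | NULL   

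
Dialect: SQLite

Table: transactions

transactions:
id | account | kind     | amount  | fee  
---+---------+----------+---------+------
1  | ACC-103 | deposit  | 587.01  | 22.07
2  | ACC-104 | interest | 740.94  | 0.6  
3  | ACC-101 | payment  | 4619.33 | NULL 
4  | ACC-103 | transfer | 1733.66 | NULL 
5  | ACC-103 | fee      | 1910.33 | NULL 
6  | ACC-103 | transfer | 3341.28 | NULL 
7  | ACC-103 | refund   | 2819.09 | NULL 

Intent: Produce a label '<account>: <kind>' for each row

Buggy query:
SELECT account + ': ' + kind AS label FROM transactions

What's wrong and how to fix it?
Bug: '+' is numeric addition; on text columns SQLite converts them to 0 instead of concatenating

Fix: Replace + with || to concatenate text

Corrected query:
SELECT account || ': ' || kind AS label FROM transactions

Result:
label            
-----------------
ACC-103: deposit 
ACC-104: interest
ACC-101: payment 
ACC-103: transfer
ACC-103: fee     
ACC-103: transfer
ACC-103: refund  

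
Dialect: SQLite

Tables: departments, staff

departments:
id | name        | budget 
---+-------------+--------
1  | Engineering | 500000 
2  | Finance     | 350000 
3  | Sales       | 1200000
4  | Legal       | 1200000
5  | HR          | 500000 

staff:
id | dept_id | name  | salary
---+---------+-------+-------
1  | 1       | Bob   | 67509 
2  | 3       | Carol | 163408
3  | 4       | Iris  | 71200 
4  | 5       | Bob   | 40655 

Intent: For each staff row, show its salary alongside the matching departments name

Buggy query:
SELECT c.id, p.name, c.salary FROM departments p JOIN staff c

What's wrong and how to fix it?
Bug: JOIN with no ON clause produces a cartesian product; every staff row pairs with every departments row

Fix: Add ON c.dept_id = p.id to the JOIN

Corrected query:
SELECT c.id, p.name, c.salary FROM departments p JOIN staff c ON c.dept_id = p.id

Result:
id | name        | salary
---+-------------+-------
1  | Engineering | 67509 
2  | Sales       | 163408
3  | Legal       | 71200 
4  | HR          | 40655 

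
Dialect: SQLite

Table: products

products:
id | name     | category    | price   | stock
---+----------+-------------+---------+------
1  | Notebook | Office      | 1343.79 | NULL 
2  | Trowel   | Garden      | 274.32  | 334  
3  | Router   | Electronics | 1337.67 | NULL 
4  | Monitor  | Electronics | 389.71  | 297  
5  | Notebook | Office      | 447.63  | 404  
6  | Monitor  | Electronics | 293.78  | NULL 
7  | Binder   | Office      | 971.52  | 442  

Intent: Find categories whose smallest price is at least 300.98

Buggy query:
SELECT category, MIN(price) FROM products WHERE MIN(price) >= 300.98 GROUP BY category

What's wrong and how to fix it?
Bug: Aggregates like MIN are computed per group after WHERE runs

Fix: Replace WHERE with HAVING after the GROUP BY

Corrected query:
SELECT category, MIN(price) FROM products GROUP BY category HAVING MIN(price) >= 300.98

Result:
category | MIN(price)
---------+-----------
Office   | 447.63    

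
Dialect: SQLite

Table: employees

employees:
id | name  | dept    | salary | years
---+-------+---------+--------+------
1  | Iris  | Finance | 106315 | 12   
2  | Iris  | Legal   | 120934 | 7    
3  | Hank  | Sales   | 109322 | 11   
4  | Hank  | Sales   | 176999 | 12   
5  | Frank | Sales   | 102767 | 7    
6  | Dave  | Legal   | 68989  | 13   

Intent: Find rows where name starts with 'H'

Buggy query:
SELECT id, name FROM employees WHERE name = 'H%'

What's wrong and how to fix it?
Bug: '=' compares the literal string including the % character; pattern matching needs LIKE

Fix: Use LIKE for wildcard pattern matching

Corrected query:
SELECT id, name FROM employees WHERE name LIKE 'H%'

Result:
id | name
---+-----
3  | Hank
4  | Hank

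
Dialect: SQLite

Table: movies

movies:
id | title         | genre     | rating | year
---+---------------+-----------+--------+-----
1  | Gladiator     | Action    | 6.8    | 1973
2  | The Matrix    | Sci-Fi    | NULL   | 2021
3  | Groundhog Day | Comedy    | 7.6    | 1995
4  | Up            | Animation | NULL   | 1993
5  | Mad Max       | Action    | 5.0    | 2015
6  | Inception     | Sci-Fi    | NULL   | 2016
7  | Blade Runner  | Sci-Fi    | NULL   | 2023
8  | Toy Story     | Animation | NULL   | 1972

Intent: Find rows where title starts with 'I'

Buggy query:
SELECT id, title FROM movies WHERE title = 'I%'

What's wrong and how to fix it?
Bug: '=' compares the literal string including the % character; pattern matching needs LIKE

Fix: Use LIKE for wildcard pattern matching

Corrected query:
SELECT id, title FROM movies WHERE title LIKE 'I%'

Result:
id | title    
---+----------
6  | Inception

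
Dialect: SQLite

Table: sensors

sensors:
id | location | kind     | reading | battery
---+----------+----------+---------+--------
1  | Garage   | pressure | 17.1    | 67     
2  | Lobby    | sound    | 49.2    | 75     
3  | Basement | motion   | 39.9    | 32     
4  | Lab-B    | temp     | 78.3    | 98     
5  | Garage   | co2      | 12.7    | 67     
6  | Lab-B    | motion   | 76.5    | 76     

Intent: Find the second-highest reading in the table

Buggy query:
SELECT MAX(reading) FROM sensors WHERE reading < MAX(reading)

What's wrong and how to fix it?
Bug: MAX(reading) on the right of the comparison is an aggregate-in-WHERE error

Fix: Put the inner MAX in a scalar subquery

Corrected query:
SELECT MAX(reading) FROM sensors WHERE reading < (SELECT MAX(reading) FROM sensors)

Result:
MAX(reading)
------------
76.5        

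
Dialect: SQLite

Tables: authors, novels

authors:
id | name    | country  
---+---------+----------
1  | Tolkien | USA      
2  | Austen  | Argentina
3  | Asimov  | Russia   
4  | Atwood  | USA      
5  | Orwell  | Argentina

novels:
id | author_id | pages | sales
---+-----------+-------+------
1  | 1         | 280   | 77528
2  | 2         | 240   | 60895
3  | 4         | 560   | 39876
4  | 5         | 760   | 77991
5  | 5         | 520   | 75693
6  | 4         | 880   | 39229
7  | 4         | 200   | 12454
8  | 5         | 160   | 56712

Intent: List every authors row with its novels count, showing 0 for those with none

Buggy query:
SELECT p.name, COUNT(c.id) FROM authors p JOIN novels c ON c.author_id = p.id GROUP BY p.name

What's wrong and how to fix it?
Bug: INNER JOIN drops authors rows that have no matching novels rows

Fix: Use LEFT JOIN so parents without children still appear (COUNT(c.id) gives 0)

Corrected query:
SELECT p.name, COUNT(c.id) FROM authors p LEFT JOIN novels c ON c.author_id = p.id GROUP BY p.name

Result:
name    | COUNT(c.id)
--------+------------
Asimov  | 0          
Atwood  | 3          
Austen  | 1          
Orwell  | 3          
Tolkien | 1          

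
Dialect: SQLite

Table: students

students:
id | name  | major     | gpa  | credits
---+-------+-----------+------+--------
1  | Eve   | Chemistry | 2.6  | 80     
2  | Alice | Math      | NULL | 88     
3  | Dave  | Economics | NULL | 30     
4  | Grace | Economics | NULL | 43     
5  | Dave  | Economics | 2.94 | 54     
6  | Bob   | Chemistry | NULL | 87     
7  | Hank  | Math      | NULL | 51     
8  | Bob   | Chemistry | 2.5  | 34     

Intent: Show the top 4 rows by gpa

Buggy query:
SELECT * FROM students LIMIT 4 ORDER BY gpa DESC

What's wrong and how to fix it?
Bug: ORDER BY cannot follow LIMIT; LIMIT is the final clause

Fix: Sort with ORDER BY, then apply LIMIT

Corrected query:
SELECT * FROM students ORDER BY gpa DESC LIMIT 4

Result:
id | name  | major     | gpa  | credits
---+-------+-----------+------+--------
5  | Dave  | Economics | 2.94 | 54     
1  | Eve   | Chemistry | 2.6  | 80     
8  | Bob   | Chemistry | 2.5  | 34     
2  | Alice | Math      | NULL | 88     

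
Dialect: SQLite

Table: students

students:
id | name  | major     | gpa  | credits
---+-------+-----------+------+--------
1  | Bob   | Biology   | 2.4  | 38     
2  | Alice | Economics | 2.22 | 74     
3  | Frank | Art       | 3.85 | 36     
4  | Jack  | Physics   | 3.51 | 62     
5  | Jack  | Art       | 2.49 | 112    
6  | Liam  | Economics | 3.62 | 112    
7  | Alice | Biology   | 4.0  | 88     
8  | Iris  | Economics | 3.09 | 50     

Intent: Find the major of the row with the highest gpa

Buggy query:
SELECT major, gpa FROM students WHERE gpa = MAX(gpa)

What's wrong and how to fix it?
Bug: MAX(gpa) is an aggregate and cannot be used directly in WHERE

Fix: Wrap MAX in a scalar subquery so WHERE compares against a single value

Corrected query:
SELECT major, gpa FROM students WHERE gpa = (SELECT MAX(gpa) FROM students)

Result:
major   | gpa
--------+----
Biology | 4  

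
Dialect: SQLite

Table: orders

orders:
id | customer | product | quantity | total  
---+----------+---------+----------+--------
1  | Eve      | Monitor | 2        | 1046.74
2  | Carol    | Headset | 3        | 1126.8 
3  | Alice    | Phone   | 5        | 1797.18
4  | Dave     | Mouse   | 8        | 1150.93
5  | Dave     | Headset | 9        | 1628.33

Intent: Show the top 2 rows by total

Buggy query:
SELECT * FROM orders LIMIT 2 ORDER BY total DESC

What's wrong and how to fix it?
Bug: LIMIT must come after ORDER BY

Fix: Swap the clauses: ORDER BY first, then LIMIT

Corrected query:
SELECT * FROM orders ORDER BY total DESC LIMIT 2

Result:
id | customer | product | quantity | total  
---+----------+---------+----------+--------
3  | Alice    | Phone   | 5        | 1797.18
5  | Dave     | Headset | 9        | 1628.33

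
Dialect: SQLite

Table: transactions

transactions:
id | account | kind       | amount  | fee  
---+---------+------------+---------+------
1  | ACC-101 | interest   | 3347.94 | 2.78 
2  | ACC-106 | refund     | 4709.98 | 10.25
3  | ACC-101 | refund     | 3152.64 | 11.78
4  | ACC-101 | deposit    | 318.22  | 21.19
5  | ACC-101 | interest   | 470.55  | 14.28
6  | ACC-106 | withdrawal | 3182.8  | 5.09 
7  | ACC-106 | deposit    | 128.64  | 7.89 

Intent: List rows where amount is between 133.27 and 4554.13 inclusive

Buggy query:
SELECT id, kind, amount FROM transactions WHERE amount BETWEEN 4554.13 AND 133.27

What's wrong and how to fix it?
Bug: The bounds are reversed; BETWEEN a AND b requires a <= b to match anything

Fix: Write BETWEEN 133.27 AND 4554.13

Corrected query:
SELECT id, kind, amount FROM transactions WHERE amount BETWEEN 133.27 AND 4554.13

Result:
id | kind       | amount 
---+------------+--------
1  | interest   | 3347.94
3  | refund     | 3152.64
4  | deposit    | 318.22 
5  | interest   | 470.55 
6  | withdrawal | 3182.8 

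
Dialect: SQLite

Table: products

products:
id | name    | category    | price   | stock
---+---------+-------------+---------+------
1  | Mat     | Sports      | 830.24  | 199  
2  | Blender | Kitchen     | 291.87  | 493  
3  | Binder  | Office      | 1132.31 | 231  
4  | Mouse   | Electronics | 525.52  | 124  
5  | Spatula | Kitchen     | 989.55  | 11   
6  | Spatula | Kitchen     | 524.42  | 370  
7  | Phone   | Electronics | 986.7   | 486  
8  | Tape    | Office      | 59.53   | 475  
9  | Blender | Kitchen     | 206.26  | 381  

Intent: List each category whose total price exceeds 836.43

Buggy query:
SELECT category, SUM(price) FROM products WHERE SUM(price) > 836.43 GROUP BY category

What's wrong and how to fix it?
Bug: SUM(price) is an aggregate, but WHERE filters rows before aggregation

Fix: Use HAVING (which filters groups after aggregation) instead of WHERE

Corrected query:
SELECT category, SUM(price) FROM products GROUP BY category HAVING SUM(price) > 836.43

Result:
category    | SUM(price)
------------+-----------
Electronics | 1512.22   
Kitchen     | 2012.1    
Office      | 1191.84   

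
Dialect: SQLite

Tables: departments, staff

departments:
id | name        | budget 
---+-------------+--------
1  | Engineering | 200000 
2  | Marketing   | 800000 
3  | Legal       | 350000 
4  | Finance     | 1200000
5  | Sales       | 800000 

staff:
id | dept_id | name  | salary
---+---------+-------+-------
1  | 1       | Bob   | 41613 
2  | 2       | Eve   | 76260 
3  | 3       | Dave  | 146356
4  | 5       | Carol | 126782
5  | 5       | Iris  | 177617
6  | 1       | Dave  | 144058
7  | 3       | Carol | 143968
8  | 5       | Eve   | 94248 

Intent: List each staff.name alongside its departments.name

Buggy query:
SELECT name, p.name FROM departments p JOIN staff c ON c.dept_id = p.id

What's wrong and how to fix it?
Bug: 'name' exists in both joined tables, so the database can't tell which one is meant

Fix: Prefix ambiguous columns with the table alias

Corrected query:
SELECT c.name, p.name FROM departments p JOIN staff c ON c.dept_id = p.id

Result:
name  | name       
------+------------
Bob   | Engineering
Eve   | Marketing  
Dave  | Legal      
Carol | Sales      
Iris  | Sales      
Dave  | Engineering
Carol | Legal      
Eve   | Sales      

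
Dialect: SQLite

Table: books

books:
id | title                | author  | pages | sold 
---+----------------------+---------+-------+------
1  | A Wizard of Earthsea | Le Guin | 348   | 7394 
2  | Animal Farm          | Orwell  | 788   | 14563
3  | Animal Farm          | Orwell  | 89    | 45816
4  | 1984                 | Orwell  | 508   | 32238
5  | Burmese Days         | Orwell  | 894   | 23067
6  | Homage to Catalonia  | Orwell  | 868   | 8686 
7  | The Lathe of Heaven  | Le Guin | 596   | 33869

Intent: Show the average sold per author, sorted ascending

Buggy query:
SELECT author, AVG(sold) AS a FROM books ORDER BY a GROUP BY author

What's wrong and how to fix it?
Bug: GROUP BY must precede ORDER BY

Fix: Move ORDER BY to the end, after GROUP BY

Corrected query:
SELECT author, AVG(sold) AS a FROM books GROUP BY author ORDER BY a

Result:
author  | a      
--------+--------
Le Guin | 20631.5
Orwell  | 24874  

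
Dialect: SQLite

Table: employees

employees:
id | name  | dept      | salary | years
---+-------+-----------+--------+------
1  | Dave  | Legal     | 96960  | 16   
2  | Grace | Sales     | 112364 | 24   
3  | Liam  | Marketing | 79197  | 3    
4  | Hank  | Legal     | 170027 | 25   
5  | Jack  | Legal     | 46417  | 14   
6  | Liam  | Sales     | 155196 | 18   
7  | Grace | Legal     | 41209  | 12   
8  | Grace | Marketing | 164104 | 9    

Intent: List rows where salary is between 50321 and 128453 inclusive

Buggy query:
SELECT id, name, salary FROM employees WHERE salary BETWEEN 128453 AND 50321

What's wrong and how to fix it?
Bug: The bounds are reversed; BETWEEN a AND b requires a <= b to match anything

Fix: Write BETWEEN 50321 AND 128453

Corrected query:
SELECT id, name, salary FROM employees WHERE salary BETWEEN 50321 AND 128453

Result:
id | name  | salary
---+-------+-------
1  | Dave  | 96960 
2  | Grace | 112364
3  | Liam  | 79197 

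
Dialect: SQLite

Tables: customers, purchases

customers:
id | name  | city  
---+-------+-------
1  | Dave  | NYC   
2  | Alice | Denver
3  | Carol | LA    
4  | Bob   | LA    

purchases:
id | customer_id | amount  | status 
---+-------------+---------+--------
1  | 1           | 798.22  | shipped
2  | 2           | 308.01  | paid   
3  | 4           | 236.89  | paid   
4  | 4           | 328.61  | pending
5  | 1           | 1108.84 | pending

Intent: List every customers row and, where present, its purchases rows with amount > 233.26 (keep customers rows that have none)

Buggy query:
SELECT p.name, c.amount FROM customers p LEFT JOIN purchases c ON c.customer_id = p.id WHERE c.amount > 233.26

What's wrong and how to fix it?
Bug: A WHERE condition on the right-hand table after LEFT JOIN drops unmatched parents

Fix: Move the right-table condition into the ON clause so unmatched parents are kept

Corrected query:
SELECT p.name, c.amount FROM customers p LEFT JOIN purchases c ON c.customer_id = p.id AND c.amount > 233.26

Result:
name  | amount 
------+--------
Dave  | 798.22 
Dave  | 1108.84
Alice | 308.01 
Carol | NULL   
Bob   | 236.89 
Bob   | 328.61 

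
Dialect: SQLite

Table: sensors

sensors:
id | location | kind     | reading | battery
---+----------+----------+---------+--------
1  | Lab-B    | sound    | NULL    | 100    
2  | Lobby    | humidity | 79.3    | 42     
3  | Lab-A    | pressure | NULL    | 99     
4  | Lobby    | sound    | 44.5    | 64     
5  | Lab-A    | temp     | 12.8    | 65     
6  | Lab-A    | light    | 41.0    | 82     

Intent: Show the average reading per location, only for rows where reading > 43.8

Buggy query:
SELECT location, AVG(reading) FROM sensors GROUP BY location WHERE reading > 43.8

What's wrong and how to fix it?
Bug: Row-level WHERE must come before GROUP BY in the clause order

Fix: Move the WHERE clause before GROUP BY

Corrected query:
SELECT location, AVG(reading) FROM sensors WHERE reading > 43.8 GROUP BY location

Result:
location | AVG(reading)
---------+-------------
Lobby    | 61.9        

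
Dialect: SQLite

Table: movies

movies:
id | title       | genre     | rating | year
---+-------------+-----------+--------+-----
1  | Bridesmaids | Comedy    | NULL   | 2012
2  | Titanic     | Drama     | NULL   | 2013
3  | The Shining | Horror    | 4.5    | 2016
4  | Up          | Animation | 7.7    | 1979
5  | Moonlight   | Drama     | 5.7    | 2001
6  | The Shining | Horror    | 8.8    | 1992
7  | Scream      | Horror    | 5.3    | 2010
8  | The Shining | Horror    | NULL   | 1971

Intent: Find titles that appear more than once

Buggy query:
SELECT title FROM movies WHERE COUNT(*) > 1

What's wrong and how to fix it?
Bug: WHERE can't reference COUNT(*); aggregates are computed after WHERE

Fix: Group first, then use HAVING for the count condition

Corrected query:
SELECT title FROM movies GROUP BY title HAVING COUNT(*) > 1

Result:
title      
-----------
The Shining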